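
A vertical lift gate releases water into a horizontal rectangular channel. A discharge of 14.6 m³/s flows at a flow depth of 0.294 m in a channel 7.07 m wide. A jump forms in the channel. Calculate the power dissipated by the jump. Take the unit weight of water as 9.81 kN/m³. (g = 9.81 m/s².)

P = 164 kW

q = Q/b = 14.6/7.07 = 2.07 m²/s; V₁ = q/y₁ = 7.02 m/s. Fr₁ = V₁/√(g·y₁) = 4.14.
Sequent-depth ratio: y₂/y₁ = ½[√(1 + 8Fr₁²) − 1] = ½[√137.9 − 1] = 5.37.
y₂ = 5.37 × 0.294 = 1.58 m.
Head loss: ΔE = (y₂ − y₁)³/(4y₁y₂) = (1.58 − 0.294)³/(4×0.294×1.58) = 2.12/1.86 = 1.14 m.
P = γ·Q·ΔE = 9.81 × 14.6 × 1.14 = 164 kW.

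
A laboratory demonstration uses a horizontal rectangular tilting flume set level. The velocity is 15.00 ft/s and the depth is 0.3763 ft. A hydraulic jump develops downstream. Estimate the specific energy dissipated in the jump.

ΔE = 1.646 ft

Fr₁ = V₁/√(g·y₁) = 15.00/√(32.2×0.3763) = 4.309.
By Bélanger, y₂/y₁ = ½[√(1 + 8Fr₁²) − 1] = ½[√149.55 − 1] = 5.615.
y₂ = 5.615 × 0.3763 = 2.113 ft.
Head loss: ΔE = (y₂ − y₁)³/(4y₁y₂) = (2.113 − 0.3763)³/(4×0.3763×2.113) = 5.236/3.180 = 1.646 ft.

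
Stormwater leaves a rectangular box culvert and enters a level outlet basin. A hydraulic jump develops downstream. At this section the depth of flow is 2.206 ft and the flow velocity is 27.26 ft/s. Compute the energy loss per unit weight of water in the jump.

ΔE = 4.011 ft

Fr₁ = V₁/√(g·y₁) = 27.26/√(32.2×2.206) = 3.234.
Sequent-depth ratio: y₂/y₁ = ½[√(1 + 8Fr₁²) − 1] = ½[√84.691 − 1] = 4.101.
y₂ = 4.101 × 2.206 = 9.048 ft.
Head loss: ΔE = (y₂ − y₁)³/(4y₁y₂) = (9.048 − 2.206)³/(4×2.206×9.048) = 320.2/79.84 = 4.011 ft.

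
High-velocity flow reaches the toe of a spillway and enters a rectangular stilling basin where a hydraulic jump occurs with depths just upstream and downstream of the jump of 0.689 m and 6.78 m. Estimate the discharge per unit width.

q = 13.1 m²/s

For a rectangular channel the momentum equation gives q² = ½·g·y₁·y₂·(y₁ + y₂) = ½×9.81×0.689×6.78×7.47 = 171.
q = √171 = 13.1 m²/s.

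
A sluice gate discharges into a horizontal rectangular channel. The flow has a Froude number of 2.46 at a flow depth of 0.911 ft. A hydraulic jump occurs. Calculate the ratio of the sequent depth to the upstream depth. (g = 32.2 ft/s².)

Fr₁ = 2.46 (given).
From the momentum equation for a rectangular channel, y₂/y₁ = ½[√(1 + 8Fr₁²) − 1] = ½[√49.41 − 1] = 3.01.

y₂/y₁ = 3.01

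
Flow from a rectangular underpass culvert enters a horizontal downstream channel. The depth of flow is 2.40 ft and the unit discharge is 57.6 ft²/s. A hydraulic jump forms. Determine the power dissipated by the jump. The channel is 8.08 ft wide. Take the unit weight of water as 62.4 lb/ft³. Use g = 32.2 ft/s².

P = 128 hp

V₁ = q/y₁ = 57.6/2.40 = 24.0 ft/s. Fr₁ = V₁/√(g·y₁) = 24.0/√(32.2×2.40) = 2.73.
By Bélanger, y₂/y₁ = ½[√(1 + 8Fr₁²) − 1] = ½[√60.63 − 1] = 3.39.
y₂ = 3.39 × 2.40 = 8.14 ft.
Head loss: ΔE = (y₂ − y₁)³/(4y₁y₂) = (8.14 − 2.40)³/(4×2.40×8.14) = 189/78.2 = 2.42 ft.
Q = q·b = 57.6 × 8.08 = 465 cfs. P = γ·Q·ΔE/550 = 62.4 × 465 × 2.42 / 550 = 128 hp.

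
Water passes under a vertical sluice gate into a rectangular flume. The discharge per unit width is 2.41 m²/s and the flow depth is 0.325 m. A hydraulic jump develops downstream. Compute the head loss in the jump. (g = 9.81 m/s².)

ΔE = 1.28 m

V₁ = q/y₁ = 2.41/0.325 = 7.42 m/s. Fr₁ = V₁/√(g·y₁) = 7.42/√(9.81×0.325) = 4.15.
By Bélanger, y₂/y₁ = ½[√(1 + 8Fr₁²) − 1] = ½[√139.0 − 1] = 5.39.
y₂ = 5.39 × 0.325 = 1.75 m.
Head loss: ΔE = (y₂ − y₁)³/(4y₁y₂) = (1.75 − 0.325)³/(4×0.325×1.75) = 2.91/2.28 = 1.28 m.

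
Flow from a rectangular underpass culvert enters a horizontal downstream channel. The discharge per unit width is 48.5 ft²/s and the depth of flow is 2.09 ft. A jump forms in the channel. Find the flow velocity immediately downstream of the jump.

V₂ = 6.57 ft/s

V₁ = q/y₁ = 48.5/2.09 = 23.2 ft/s. Fr₁ = V₁/√(g·y₁) = 23.2/√(32.2×2.09) = 2.83.
Sequent-depth ratio: y₂/y₁ = ½[√(1 + 8Fr₁²) − 1] = ½[√65.01 − 1] = 3.53.
y₂ = 3.53 × 2.09 = 7.38 ft.
V₂ = q/y₂ = 48.5/7.38 = 6.57 ft/s.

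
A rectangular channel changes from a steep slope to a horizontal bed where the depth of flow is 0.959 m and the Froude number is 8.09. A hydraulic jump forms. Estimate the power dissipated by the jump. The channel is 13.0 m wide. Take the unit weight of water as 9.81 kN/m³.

P = 65480 kW

Fr₁ = 8.09 (given).
By Bélanger, y₂/y₁ = ½[√(1 + 8Fr₁²) − 1] = ½[√524.6 − 1] = 11.0.
y₂ = 11.0 × 0.959 = 10.5 m.
V₁ = Fr₁·√(g·y₁) = 8.09×√(9.81×0.959) = 24.8 m/s; q = V₁·y₁ = 23.8 m²/s. V₂ = q/y₂ = 23.8/10.5 = 2.27 m/s. E₁ = y₁ + V₁²/2g = 32.3 m; E₂ = y₂ + V₂²/2g = 10.8 m. ΔE = E₁ − E₂ = 21.6 m.
Q = q·b = 23.8 × 13.0 = 309 m³/s. P = γ·Q·ΔE = 9.81 × 309 × 21.6 = 65480 kW.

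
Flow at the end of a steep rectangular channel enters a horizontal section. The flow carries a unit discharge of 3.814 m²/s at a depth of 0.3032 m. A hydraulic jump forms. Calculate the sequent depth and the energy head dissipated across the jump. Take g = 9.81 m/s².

y₂ = 2.980 m; ΔE = 5.305 m

V₁ = q/y₁ = 3.814/0.3032 = 12.58 m/s. Fr₁ = V₁/√(g·y₁) = 12.58/√(9.81×0.3032) = 7.294.
From the momentum equation for a rectangular channel, y₂/y₁ = ½[√(1 + 8Fr₁²) − 1] = ½[√426.59 − 1] = 9.827.
y₂ = 9.827 × 0.3032 = 2.980 m.
V₂ = q/y₂ = 3.814/2.980 = 1.280 m/s. E₁ = y₁ + V₁²/2g = 8.368 m; E₂ = y₂ + V₂²/2g = 3.063 m. ΔE = E₁ − E₂ = 5.305 m.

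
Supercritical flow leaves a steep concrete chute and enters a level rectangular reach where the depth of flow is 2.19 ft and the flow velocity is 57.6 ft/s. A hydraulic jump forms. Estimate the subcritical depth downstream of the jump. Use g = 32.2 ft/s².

Fr₁ = V₁/√(g·y₁) = 57.6/√(32.2×2.19) = 6.86.
Conjugate-depth relation: y₂/y₁ = ½[√(1 + 8Fr₁²) − 1] = ½[√377.4 − 1] = 9.21.
y₂ = 9.21 × 2.19 = 20.2 ft.

y₂ = 20.2 ft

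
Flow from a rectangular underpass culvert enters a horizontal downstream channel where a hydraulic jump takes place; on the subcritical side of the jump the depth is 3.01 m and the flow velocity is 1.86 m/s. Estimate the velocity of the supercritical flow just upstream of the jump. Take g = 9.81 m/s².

V₁ = 9.49 m/s

Fr₂ = V₂/√(g·y₂) = 1.86/√(9.81×3.01) = 0.342.
Applying the sequent-depth relation in reverse, y₁/y₂ = ½[√(1 + 8Fr₂²) − 1] = ½[√1.937 − 1] = 0.196.
y₁ = 0.196 × 3.01 = 0.590 m.
V₁ = q/y₁ = 5.60/0.590 = 9.49 m/s.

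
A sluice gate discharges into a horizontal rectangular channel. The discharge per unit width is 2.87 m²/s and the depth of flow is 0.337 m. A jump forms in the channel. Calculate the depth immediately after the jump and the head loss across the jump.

y₂ = 2.07 m; ΔE = 1.87 m

V₁ = q/y₁ = 2.87/0.337 = 8.52 m/s. Fr₁ = V₁/√(g·y₁) = 8.52/√(9.81×0.337) = 4.68.
Conjugate-depth relation: y₂/y₁ = ½[√(1 + 8Fr₁²) − 1] = ½[√176.5 − 1] = 6.14.
y₂ = 6.14 × 0.337 = 2.07 m.
V₂ = q/y₂ = 2.87/2.07 = 1.39 m/s. E₁ = y₁ + V₁²/2g = 4.03 m; E₂ = y₂ + V₂²/2g = 2.17 m. ΔE = E₁ − E₂ = 1.87 m.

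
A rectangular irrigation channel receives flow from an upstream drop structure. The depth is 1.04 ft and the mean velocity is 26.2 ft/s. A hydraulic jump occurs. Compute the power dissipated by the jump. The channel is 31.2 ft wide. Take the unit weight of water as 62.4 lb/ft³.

Fr₁ = V₁/√(g·y₁) = 26.2/√(32.2×1.04) = 4.53.
By Bélanger, y₂/y₁ = ½[√(1 + 8Fr₁²) − 1] = ½[√165.0 − 1] = 5.92.
y₂ = 5.92 × 1.04 = 6.16 ft.
q = V₁·y₁ = 26.2 × 1.04 = 27.2 ft²/s. V₂ = q/y₂ = 27.2/6.16 = 4.42 ft/s. E₁ = y₁ + V₁²/2g = 11.7 ft; E₂ = y₂ + V₂²/2g = 6.46 ft. ΔE = E₁ − E₂ = 5.24 ft.
Q = q·b = 27.2 × 31.2 = 850 cfs. P = γ·Q·ΔE/550 = 62.4 × 850 × 5.24 / 550 = 505 hp.

P = 505 hp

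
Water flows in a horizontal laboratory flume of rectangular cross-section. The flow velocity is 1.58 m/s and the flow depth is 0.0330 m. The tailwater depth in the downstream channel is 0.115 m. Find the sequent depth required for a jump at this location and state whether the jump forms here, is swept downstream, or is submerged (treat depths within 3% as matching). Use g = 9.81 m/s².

y₂ = 0.114 m; the jump forms here

Fr₁ = V₁/√(g·y₁) = 1.58/√(9.81×0.0330) = 2.78.
From the momentum equation for a rectangular channel, y₂/y₁ = ½[√(1 + 8Fr₁²) − 1] = ½[√62.69 − 1] = 3.46.
y₂ = 3.46 × 0.0330 = 0.114 m.
Tailwater y_tw = 0.115 m: y_tw ≈ y₂, so the jump forms here.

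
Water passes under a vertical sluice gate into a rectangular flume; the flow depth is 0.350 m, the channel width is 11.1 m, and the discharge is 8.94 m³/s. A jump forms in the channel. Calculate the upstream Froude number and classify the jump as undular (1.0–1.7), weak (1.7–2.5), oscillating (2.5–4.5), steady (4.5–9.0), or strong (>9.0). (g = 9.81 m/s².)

Fr₁ = 1.24; undular jump

q = Q/b = 8.94/11.1 = 0.805 m²/s; V₁ = q/y₁ = 2.30 m/s. Fr₁ = V₁/√(g·y₁) = 1.24.
Fr₁ = 1.24 lies in the undular range.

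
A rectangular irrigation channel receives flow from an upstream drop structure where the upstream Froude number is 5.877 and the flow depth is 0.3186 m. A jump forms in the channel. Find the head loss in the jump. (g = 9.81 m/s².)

Fr₁ = 5.877 (given).
Conjugate-depth relation: y₂/y₁ = ½[√(1 + 8Fr₁²) − 1] = ½[√277.31 − 1] = 7.826.
y₂ = 7.826 × 0.3186 = 2.493 m.
Head loss: ΔE = (y₂ − y₁)³/(4y₁y₂) = (2.493 − 0.3186)³/(4×0.3186×2.493) = 10.29/3.178 = 3.237 m.

ΔE = 3.237 m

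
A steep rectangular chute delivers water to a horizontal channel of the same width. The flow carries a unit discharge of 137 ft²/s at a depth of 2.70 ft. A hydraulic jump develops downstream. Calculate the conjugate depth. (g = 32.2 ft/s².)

y₂ = 19.5 ft

V₁ = q/y₁ = 137/2.70 = 50.7 ft/s. Fr₁ = V₁/√(g·y₁) = 50.7/√(32.2×2.70) = 5.44.
From the momentum equation for a rectangular channel, y₂/y₁ = ½[√(1 + 8Fr₁²) − 1] = ½[√237.9 − 1] = 7.21.
y₂ = 7.21 × 2.70 = 19.5 ft.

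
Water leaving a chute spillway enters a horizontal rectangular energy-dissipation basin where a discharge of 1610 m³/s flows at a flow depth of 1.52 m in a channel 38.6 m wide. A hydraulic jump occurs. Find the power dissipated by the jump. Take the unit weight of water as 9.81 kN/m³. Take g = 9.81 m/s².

q = Q/b = 1610/38.6 = 41.7 m²/s; V₁ = q/y₁ = 27.4 m/s. Fr₁ = V₁/√(g·y₁) = 7.11.
From the momentum equation for a rectangular channel, y₂/y₁ = ½[√(1 + 8Fr₁²) − 1] = ½[√405.0 − 1] = 9.56.
y₂ = 9.56 × 1.52 = 14.5 m.
Head loss: ΔE = (y₂ − y₁)³/(4y₁y₂) = (14.5 − 1.52)³/(4×1.52×14.5) = 2204/88.4 = 24.9 m.
P = γ·Q·ΔE = 9.81 × 1610 × 24.9 = 393977 kW.

P = 393977 kW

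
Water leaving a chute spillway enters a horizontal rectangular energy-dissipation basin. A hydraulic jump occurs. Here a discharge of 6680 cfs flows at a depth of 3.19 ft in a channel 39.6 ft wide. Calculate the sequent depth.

y₂ = 22.0 ft

q = Q/b = 6680/39.6 = 169 ft²/s; V₁ = q/y₁ = 52.9 ft/s. Fr₁ = V₁/√(g·y₁) = 5.22.
Bélanger equation: y₂/y₁ = ½[√(1 + 8Fr₁²) − 1] = ½[√218.8 − 1] = 6.90.
y₂ = 6.90 × 3.19 = 22.0 ft.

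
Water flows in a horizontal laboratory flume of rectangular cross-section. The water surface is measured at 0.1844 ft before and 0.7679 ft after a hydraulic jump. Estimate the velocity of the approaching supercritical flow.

V₁ = 7.990 ft/s

For a rectangular channel the momentum equation gives q² = ½·g·y₁·y₂·(y₁ + y₂) = ½×32.2×0.1844×0.7679×0.9523 = 2.171.
q = √2.171 = 1.473 ft²/s.
V₁ = q/y₁ = 1.473/0.1844 = 7.990 ft/s.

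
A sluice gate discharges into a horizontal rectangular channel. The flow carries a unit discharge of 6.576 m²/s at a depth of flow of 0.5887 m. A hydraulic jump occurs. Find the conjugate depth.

V₁ = q/y₁ = 6.576/0.5887 = 11.17 m/s. Fr₁ = V₁/√(g·y₁) = 11.17/√(9.81×0.5887) = 4.648.
Bélanger equation: y₂/y₁ = ½[√(1 + 8Fr₁²) − 1] = ½[√173.85 − 1] = 6.093.
y₂ = 6.093 × 0.5887 = 3.587 m.

y₂ = 3.587 m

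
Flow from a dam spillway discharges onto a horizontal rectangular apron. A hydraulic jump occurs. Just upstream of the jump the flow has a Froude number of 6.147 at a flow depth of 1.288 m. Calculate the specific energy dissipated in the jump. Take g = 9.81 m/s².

Fr₁ = 6.147 (given).
Bélanger equation: y₂/y₁ = ½[√(1 + 8Fr₁²) − 1] = ½[√303.28 − 1] = 8.208.
y₂ = 8.208 × 1.288 = 10.57 m.
Head loss: ΔE = (y₂ − y₁)³/(4y₁y₂) = (10.57 − 1.288)³/(4×1.288×10.57) = 800.0/54.46 = 14.69 m.

ΔE = 14.69 m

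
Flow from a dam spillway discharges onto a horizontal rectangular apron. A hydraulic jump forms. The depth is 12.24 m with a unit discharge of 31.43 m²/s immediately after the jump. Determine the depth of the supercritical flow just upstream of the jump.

y₁ = 1.222 m

V₂ = q/y₂ = 31.43/12.24 = 2.568 m/s; Fr₂ = V₂/√(g·y₂) = 0.2343.
From the momentum equation (using Fr₂), y₁/y₂ = ½[√(1 + 8Fr₂²) − 1] = ½[√1.4393 − 1] = 0.09986.
y₁ = 0.09986 × 12.24 = 1.222 m.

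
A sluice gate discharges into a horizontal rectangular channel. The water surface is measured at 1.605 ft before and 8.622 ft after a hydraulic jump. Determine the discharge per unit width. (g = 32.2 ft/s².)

q = 47.73 ft²/s

For a rectangular channel the momentum equation gives q² = ½·g·y₁·y₂·(y₁ + y₂) = ½×32.2×1.605×8.622×10.23 = 2279.
q = √2279 = 47.73 ft²/s.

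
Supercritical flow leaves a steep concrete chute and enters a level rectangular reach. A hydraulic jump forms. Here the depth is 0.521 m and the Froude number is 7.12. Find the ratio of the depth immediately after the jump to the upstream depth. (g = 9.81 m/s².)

y₂/y₁ = 9.58

Fr₁ = 7.12 (given).
Conjugate-depth relation: y₂/y₁ = ½[√(1 + 8Fr₁²) − 1] = ½[√406.6 − 1] = 9.58.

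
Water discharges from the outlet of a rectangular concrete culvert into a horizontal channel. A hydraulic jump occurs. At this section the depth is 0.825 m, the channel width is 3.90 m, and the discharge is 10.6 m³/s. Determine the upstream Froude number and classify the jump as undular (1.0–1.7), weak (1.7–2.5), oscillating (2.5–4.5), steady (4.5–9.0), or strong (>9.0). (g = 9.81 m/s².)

Fr₁ = 1.16; undular jump

q = Q/b = 10.6/3.90 = 2.72 m²/s; V₁ = q/y₁ = 3.29 m/s. Fr₁ = V₁/√(g·y₁) = 1.16.
Fr₁ = 1.16 lies in the undular range.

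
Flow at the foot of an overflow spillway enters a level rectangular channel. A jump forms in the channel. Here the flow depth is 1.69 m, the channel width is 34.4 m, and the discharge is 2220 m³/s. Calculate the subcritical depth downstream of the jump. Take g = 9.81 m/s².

y₂ = 21.6 m

q = Q/b = 2220/34.4 = 64.5 m²/s; V₁ = q/y₁ = 38.2 m/s. Fr₁ = V₁/√(g·y₁) = 9.38.
Conjugate-depth relation: y₂/y₁ = ½[√(1 + 8Fr₁²) − 1] = ½[√704.6 − 1] = 12.8.
y₂ = 12.8 × 1.69 = 21.6 m.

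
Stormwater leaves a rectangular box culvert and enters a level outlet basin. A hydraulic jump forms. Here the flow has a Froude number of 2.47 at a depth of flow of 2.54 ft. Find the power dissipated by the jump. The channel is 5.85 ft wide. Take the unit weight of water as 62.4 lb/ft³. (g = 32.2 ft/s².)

Fr₁ = 2.47 (given).
Sequent-depth ratio: y₂/y₁ = ½[√(1 + 8Fr₁²) − 1] = ½[√49.81 − 1] = 3.03.
y₂ = 3.03 × 2.54 = 7.69 ft.
Head loss: ΔE = (y₂ − y₁)³/(4y₁y₂) = (7.69 − 2.54)³/(4×2.54×7.69) = 137/78.2 = 1.75 ft.
V₁ = Fr₁·√(g·y₁) = 2.47×√(32.2×2.54) = 22.3 ft/s; q = V₁·y₁ = 56.7 ft²/s. Q = q·b = 56.7 × 5.85 = 332 cfs. P = γ·Q·ΔE/550 = 62.4 × 332 × 1.75 / 550 = 65.9 hp.

P = 65.9 hp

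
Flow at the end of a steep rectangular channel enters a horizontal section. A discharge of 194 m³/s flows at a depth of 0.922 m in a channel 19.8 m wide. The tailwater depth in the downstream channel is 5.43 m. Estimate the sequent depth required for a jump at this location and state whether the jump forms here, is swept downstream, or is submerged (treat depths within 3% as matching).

y₂ = 4.17 m; the jump is submerged

q = Q/b = 194/19.8 = 9.80 m²/s; V₁ = q/y₁ = 10.6 m/s. Fr₁ = V₁/√(g·y₁) = 3.53.
By Bélanger, y₂/y₁ = ½[√(1 + 8Fr₁²) − 1] = ½[√100.9 − 1] = 4.52.
y₂ = 4.52 × 0.922 = 4.17 m.
Tailwater y_tw = 5.43 m: y_tw > y₂, so the jump is submerged.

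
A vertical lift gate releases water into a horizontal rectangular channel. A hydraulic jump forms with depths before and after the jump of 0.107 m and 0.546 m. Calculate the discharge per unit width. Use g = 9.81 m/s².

q = 0.433 m²/s

For a rectangular channel the momentum equation gives q² = ½·g·y₁·y₂·(y₁ + y₂) = ½×9.81×0.107×0.546×0.653 = 0.187.
q = √0.187 = 0.433 m²/s.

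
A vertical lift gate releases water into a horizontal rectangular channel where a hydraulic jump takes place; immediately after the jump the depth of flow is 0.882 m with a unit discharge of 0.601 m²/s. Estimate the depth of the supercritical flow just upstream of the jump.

V₂ = q/y₂ = 0.601/0.882 = 0.681 m/s; Fr₂ = V₂/√(g·y₂) = 0.232.
Since the conjugate-depth ratio holds either way, y₁/y₂ = ½[√(1 + 8Fr₂²) − 1] = ½[√1.429 − 1] = 0.0978.
y₁ = 0.0978 × 0.882 = 0.0862 m.

y₁ = 0.0862 m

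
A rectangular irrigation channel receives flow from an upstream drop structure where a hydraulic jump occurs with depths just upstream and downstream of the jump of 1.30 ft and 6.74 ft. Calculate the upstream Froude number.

For a rectangular channel the momentum equation gives q² = ½·g·y₁·y₂·(y₁ + y₂) = ½×32.2×1.30×6.74×8.04 = 1134.
q = √1134 = 33.7 ft²/s.
V₁ = q/y₁ = 25.9 ft/s; Fr₁ = V₁/√(g·y₁) = 4.00.

Fr₁ = 4.00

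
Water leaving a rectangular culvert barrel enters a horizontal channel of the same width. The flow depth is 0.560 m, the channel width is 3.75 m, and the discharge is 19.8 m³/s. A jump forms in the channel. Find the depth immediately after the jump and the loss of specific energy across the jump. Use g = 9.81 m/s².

q = Q/b = 19.8/3.75 = 5.28 m²/s; V₁ = q/y₁ = 9.43 m/s. Fr₁ = V₁/√(g·y₁) = 4.02.
Conjugate-depth relation: y₂/y₁ = ½[√(1 + 8Fr₁²) − 1] = ½[√130.5 − 1] = 5.21.
y₂ = 5.21 × 0.560 = 2.92 m.
Head loss: ΔE = (y₂ − y₁)³/(4y₁y₂) = (2.92 − 0.560)³/(4×0.560×2.92) = 13.1/6.54 = 2.01 m.

y₂ = 2.92 m; ΔE = 2.01 m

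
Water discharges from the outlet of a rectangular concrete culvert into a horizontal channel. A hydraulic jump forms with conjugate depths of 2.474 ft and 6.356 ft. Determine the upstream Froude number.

Fr₁ = 2.141

For a rectangular channel the momentum equation gives q² = ½·g·y₁·y₂·(y₁ + y₂) = ½×32.2×2.474×6.356×8.830 = 2235.
q = √2235 = 47.28 ft²/s.
V₁ = q/y₁ = 19.11 ft/s; Fr₁ = V₁/√(g·y₁) = 2.141.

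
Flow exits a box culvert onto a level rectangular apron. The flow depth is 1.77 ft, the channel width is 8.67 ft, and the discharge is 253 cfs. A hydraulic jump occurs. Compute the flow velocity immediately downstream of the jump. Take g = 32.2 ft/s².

V₂ = 6.27 ft/s

q = Q/b = 253/8.67 = 29.2 ft²/s; V₁ = q/y₁ = 16.5 ft/s. Fr₁ = V₁/√(g·y₁) = 2.18.
By Bélanger, y₂/y₁ = ½[√(1 + 8Fr₁²) − 1] = ½[√39.15 − 1] = 2.63.
y₂ = 2.63 × 1.77 = 4.65 ft.
V₂ = q/y₂ = 29.2/4.65 = 6.27 ft/s.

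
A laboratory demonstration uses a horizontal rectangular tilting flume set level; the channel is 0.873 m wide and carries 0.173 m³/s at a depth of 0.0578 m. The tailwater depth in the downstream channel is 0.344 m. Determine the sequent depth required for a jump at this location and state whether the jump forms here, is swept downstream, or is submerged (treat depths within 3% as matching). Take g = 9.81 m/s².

q = Q/b = 0.173/0.873 = 0.198 m²/s; V₁ = q/y₁ = 3.43 m/s. Fr₁ = V₁/√(g·y₁) = 4.55.
Conjugate-depth relation: y₂/y₁ = ½[√(1 + 8Fr₁²) − 1] = ½[√166.8 − 1] = 5.96.
y₂ = 5.96 × 0.0578 = 0.344 m.
Tailwater y_tw = 0.344 m: y_tw ≈ y₂, so the jump forms here.

y₂ = 0.344 m; the jump forms here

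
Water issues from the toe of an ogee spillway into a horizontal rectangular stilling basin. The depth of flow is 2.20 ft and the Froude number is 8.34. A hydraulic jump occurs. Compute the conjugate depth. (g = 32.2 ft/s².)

Fr₁ = 8.34 (given).
Sequent-depth ratio: y₂/y₁ = ½[√(1 + 8Fr₁²) − 1] = ½[√557.4 − 1] = 11.3.
y₂ = 11.3 × 2.20 = 24.9 ft.

y₂ = 24.9 ft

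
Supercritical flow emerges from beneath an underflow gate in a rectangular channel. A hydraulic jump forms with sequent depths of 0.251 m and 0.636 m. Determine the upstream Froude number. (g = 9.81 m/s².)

For a rectangular channel the momentum equation gives q² = ½·g·y₁·y₂·(y₁ + y₂) = ½×9.81×0.251×0.636×0.887 = 0.695.
q = √0.695 = 0.833 m²/s.
V₁ = q/y₁ = 3.32 m/s; Fr₁ = V₁/√(g·y₁) = 2.12.

Fr₁ = 2.12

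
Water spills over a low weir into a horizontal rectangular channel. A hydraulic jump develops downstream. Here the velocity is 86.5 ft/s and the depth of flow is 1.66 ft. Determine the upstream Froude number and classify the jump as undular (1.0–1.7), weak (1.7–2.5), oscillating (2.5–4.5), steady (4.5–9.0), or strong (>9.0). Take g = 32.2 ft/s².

Fr₁ = 11.8; strong jump

Fr₁ = V₁/√(g·y₁) = 86.5/√(32.2×1.66) = 11.8.
Fr₁ = 11.8 lies in the strong range.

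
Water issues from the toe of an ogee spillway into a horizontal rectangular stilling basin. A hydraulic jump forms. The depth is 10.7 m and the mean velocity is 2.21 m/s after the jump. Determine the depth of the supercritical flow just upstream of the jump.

Fr₂ = V₂/√(g·y₂) = 2.21/√(9.81×10.7) = 0.216.
Since the conjugate-depth ratio holds either way, y₁/y₂ = ½[√(1 + 8Fr₂²) − 1] = ½[√1.372 − 1] = 0.0857.
y₁ = 0.0857 × 10.7 = 0.917 m.

y₁ = 0.917 m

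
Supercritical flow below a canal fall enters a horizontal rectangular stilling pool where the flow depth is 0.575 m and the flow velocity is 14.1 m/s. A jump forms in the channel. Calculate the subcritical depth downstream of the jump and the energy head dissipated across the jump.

y₂ = 4.55 m; ΔE = 6.00 m

Fr₁ = V₁/√(g·y₁) = 14.1/√(9.81×0.575) = 5.94.
Conjugate-depth relation: y₂/y₁ = ½[√(1 + 8Fr₁²) − 1] = ½[√283.0 − 1] = 7.91.
y₂ = 7.91 × 0.575 = 4.55 m.
q = V₁·y₁ = 14.1 × 0.575 = 8.11 m²/s. V₂ = q/y₂ = 8.11/4.55 = 1.78 m/s. E₁ = y₁ + V₁²/2g = 10.7 m; E₂ = y₂ + V₂²/2g = 4.71 m. ΔE = E₁ − E₂ = 6.00 m.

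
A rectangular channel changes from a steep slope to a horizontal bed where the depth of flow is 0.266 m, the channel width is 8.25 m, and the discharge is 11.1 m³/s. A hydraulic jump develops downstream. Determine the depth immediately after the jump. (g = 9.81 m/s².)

y₂ = 1.05 m

q = Q/b = 11.1/8.25 = 1.35 m²/s; V₁ = q/y₁ = 5.06 m/s. Fr₁ = V₁/√(g·y₁) = 3.13.
Conjugate-depth relation: y₂/y₁ = ½[√(1 + 8Fr₁²) − 1] = ½[√79.44 − 1] = 3.96.
y₂ = 3.96 × 0.266 = 1.05 m.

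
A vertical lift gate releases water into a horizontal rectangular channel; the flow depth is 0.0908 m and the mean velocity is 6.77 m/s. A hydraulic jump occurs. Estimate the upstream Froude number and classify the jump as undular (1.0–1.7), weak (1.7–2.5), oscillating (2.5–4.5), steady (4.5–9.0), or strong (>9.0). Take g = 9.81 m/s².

Fr₁ = V₁/√(g·y₁) = 6.77/√(9.81×0.0908) = 7.17.
Fr₁ = 7.17 lies in the steady range.

Fr₁ = 7.17; steady jump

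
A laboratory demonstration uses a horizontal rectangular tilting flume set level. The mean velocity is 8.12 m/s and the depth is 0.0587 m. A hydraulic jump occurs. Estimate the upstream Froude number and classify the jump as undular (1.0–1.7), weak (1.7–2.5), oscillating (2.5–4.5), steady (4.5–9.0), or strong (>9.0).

Fr₁ = V₁/√(g·y₁) = 8.12/√(9.81×0.0587) = 10.7.
Fr₁ = 10.7 lies in the strong range.

Fr₁ = 10.7; strong jump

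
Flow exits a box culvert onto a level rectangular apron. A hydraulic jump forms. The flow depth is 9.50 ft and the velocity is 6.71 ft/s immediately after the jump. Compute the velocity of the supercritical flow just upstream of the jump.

Fr₂ = V₂/√(g·y₂) = 6.71/√(32.2×9.50) = 0.384.
From the momentum equation (using Fr₂), y₁/y₂ = ½[√(1 + 8Fr₂²) − 1] = ½[√2.177 − 1] = 0.238.
y₁ = 0.238 × 9.50 = 2.26 ft.
V₁ = q/y₁ = 63.7/2.26 = 28.2 ft/s.

V₁ = 28.2 ft/s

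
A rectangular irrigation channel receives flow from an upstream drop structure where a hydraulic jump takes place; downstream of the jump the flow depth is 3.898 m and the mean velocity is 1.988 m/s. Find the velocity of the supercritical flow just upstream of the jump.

Fr₂ = V₂/√(g·y₂) = 1.988/√(9.81×3.898) = 0.3215.
Since the conjugate-depth ratio holds either way, y₁/y₂ = ½[√(1 + 8Fr₂²) − 1] = ½[√1.8268 − 1] = 0.1758.
y₁ = 0.1758 × 3.898 = 0.6853 m.
V₁ = q/y₁ = 7.749/0.6853 = 11.31 m/s.

V₁ = 11.31 m/s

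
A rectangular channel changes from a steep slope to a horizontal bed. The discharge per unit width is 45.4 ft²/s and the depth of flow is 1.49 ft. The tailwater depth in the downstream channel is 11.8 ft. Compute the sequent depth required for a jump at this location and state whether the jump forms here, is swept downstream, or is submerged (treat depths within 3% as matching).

y₂ = 8.55 ft; the jump is submerged

V₁ = q/y₁ = 45.4/1.49 = 30.5 ft/s. Fr₁ = V₁/√(g·y₁) = 30.5/√(32.2×1.49) = 4.40.
From the momentum equation for a rectangular channel, y₂/y₁ = ½[√(1 + 8Fr₁²) − 1] = ½[√155.8 − 1] = 5.74.
y₂ = 5.74 × 1.49 = 8.55 ft.
Tailwater y_tw = 11.8 ft: y_tw > y₂, so the jump is submerged.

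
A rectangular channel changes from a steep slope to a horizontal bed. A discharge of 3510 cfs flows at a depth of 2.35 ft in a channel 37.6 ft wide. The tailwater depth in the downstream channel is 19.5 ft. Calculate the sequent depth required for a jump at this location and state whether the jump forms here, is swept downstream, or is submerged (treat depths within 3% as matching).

y₂ = 14.0 ft; the jump is submerged

q = Q/b = 3510/37.6 = 93.4 ft²/s; V₁ = q/y₁ = 39.7 ft/s. Fr₁ = V₁/√(g·y₁) = 4.57.
By Bélanger, y₂/y₁ = ½[√(1 + 8Fr₁²) − 1] = ½[√167.8 − 1] = 5.98.
y₂ = 5.98 × 2.35 = 14.0 ft.
Tailwater y_tw = 19.5 ft: y_tw > y₂, so the jump is submerged.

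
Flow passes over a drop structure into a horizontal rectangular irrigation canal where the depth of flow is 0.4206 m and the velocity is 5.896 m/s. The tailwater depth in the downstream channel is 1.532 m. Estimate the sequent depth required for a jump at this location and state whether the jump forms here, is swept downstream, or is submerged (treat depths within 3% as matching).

Fr₁ = V₁/√(g·y₁) = 5.896/√(9.81×0.4206) = 2.903.
Sequent-depth ratio: y₂/y₁ = ½[√(1 + 8Fr₁²) − 1] = ½[√68.401 − 1] = 3.635.
y₂ = 3.635 × 0.4206 = 1.529 m.
Tailwater y_tw = 1.532 m: y_tw ≈ y₂, so the jump forms here.

y₂ = 1.529 m; the jump forms here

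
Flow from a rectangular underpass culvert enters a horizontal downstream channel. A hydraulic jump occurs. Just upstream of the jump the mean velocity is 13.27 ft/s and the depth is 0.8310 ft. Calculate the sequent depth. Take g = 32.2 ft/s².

y₂ = 2.628 ft

Fr₁ = V₁/√(g·y₁) = 13.27/√(32.2×0.8310) = 2.565.
Sequent-depth ratio: y₂/y₁ = ½[√(1 + 8Fr₁²) − 1] = ½[√53.647 − 1] = 3.162.
y₂ = 3.162 × 0.8310 = 2.628 ft.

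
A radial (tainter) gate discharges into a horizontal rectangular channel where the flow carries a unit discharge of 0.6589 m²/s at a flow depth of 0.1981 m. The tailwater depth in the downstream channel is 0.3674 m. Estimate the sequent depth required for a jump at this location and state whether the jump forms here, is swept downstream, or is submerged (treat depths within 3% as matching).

V₁ = q/y₁ = 0.6589/0.1981 = 3.326 m/s. Fr₁ = V₁/√(g·y₁) = 3.326/√(9.81×0.1981) = 2.386.
By Bélanger, y₂/y₁ = ½[√(1 + 8Fr₁²) − 1] = ½[√46.541 − 1] = 2.911.
y₂ = 2.911 × 0.1981 = 0.5767 m.
Tailwater y_tw = 0.3674 m: y_tw < y₂, so the jump is swept downstream.

y₂ = 0.5767 m; the jump is swept downstream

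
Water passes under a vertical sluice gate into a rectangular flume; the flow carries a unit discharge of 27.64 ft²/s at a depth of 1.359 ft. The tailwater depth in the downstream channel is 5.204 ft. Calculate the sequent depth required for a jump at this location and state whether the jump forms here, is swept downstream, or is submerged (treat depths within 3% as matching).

V₁ = q/y₁ = 27.64/1.359 = 20.34 ft/s. Fr₁ = V₁/√(g·y₁) = 20.34/√(32.2×1.359) = 3.075.
Conjugate-depth relation: y₂/y₁ = ½[√(1 + 8Fr₁²) − 1] = ½[√76.623 − 1] = 3.877.
y₂ = 3.877 × 1.359 = 5.268 ft.
Tailwater y_tw = 5.204 ft: y_tw ≈ y₂, so the jump forms here.

y₂ = 5.268 ft; the jump forms here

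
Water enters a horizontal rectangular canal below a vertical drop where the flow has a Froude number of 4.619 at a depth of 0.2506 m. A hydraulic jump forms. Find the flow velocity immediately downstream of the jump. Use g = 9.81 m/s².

V₂ = 1.197 m/s

Fr₁ = 4.619 (given).
Bélanger equation: y₂/y₁ = ½[√(1 + 8Fr₁²) − 1] = ½[√171.68 − 1] = 6.051.
y₂ = 6.051 × 0.2506 = 1.516 m.
V₁ = Fr₁·√(g·y₁) = 4.619×√(9.81×0.2506) = 7.242 m/s; q = V₁·y₁ = 1.815 m²/s.
V₂ = q/y₂ = 1.815/1.516 = 1.197 m/s.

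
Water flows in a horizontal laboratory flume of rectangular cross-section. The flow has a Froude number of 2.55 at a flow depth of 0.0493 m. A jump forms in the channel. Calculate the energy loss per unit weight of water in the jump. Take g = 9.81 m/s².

ΔE = 0.0385 m

Fr₁ = 2.55 (given).
By Bélanger, y₂/y₁ = ½[√(1 + 8Fr₁²) − 1] = ½[√53.02 − 1] = 3.14.
y₂ = 3.14 × 0.0493 = 0.155 m.
V₁ = Fr₁·√(g·y₁) = 2.55×√(9.81×0.0493) = 1.77 m/s; q = V₁·y₁ = 0.0874 m²/s. V₂ = q/y₂ = 0.0874/0.155 = 0.565 m/s. E₁ = y₁ + V₁²/2g = 0.210 m; E₂ = y₂ + V₂²/2g = 0.171 m. ΔE = E₁ − E₂ = 0.0385 m.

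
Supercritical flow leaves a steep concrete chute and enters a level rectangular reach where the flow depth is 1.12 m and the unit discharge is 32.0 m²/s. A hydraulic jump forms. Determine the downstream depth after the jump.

V₁ = q/y₁ = 32.0/1.12 = 28.6 m/s. Fr₁ = V₁/√(g·y₁) = 28.6/√(9.81×1.12) = 8.62.
Sequent-depth ratio: y₂/y₁ = ½[√(1 + 8Fr₁²) − 1] = ½[√595.4 − 1] = 11.7.
y₂ = 11.7 × 1.12 = 13.1 m.

y₂ = 13.1 m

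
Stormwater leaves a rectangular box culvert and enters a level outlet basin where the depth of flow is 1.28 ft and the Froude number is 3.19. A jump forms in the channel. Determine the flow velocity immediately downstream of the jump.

Fr₁ = 3.19 (given).
Bélanger equation: y₂/y₁ = ½[√(1 + 8Fr₁²) − 1] = ½[√82.41 − 1] = 4.04.
y₂ = 4.04 × 1.28 = 5.17 ft.
V₁ = Fr₁·√(g·y₁) = 3.19×√(32.2×1.28) = 20.5 ft/s; q = V₁·y₁ = 26.2 ft²/s.
V₂ = q/y₂ = 26.2/5.17 = 5.07 ft/s.

V₂ = 5.07 ft/s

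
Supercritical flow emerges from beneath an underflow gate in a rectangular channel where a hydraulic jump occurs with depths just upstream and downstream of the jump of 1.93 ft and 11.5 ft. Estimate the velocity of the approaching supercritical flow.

V₁ = 35.9 ft/s

For a rectangular channel the momentum equation gives q² = ½·g·y₁·y₂·(y₁ + y₂) = ½×32.2×1.93×11.5×13.4 = 4799.
q = √4799 = 69.3 ft²/s.
V₁ = q/y₁ = 69.3/1.93 = 35.9 ft/s.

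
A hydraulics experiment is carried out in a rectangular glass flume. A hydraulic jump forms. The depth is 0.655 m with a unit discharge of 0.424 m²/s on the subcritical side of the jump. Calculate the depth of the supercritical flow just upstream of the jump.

y₁ = 0.0765 m

V₂ = q/y₂ = 0.424/0.655 = 0.647 m/s; Fr₂ = V₂/√(g·y₂) = 0.255.
The Bélanger relation is symmetric: y₁/y₂ = ½[√(1 + 8Fr₂²) − 1] = ½[√1.522 − 1] = 0.117.
y₁ = 0.117 × 0.655 = 0.0765 m.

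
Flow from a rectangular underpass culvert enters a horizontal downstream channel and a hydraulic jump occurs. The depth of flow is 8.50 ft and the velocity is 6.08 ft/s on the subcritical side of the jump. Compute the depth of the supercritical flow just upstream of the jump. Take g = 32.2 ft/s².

y₁ = 1.88 ft

Fr₂ = V₂/√(g·y₂) = 6.08/√(32.2×8.50) = 0.368.
The Bélanger relation is symmetric: y₁/y₂ = ½[√(1 + 8Fr₂²) − 1] = ½[√2.080 − 1] = 0.221.
y₁ = 0.221 × 8.50 = 1.88 ft.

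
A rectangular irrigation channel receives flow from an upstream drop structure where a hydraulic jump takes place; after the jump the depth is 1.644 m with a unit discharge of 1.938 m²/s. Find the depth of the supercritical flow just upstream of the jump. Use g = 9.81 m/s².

y₁ = 0.2464 m

V₂ = q/y₂ = 1.938/1.644 = 1.179 m/s; Fr₂ = V₂/√(g·y₂) = 0.2935.
The Bélanger relation is symmetric: y₁/y₂ = ½[√(1 + 8Fr₂²) − 1] = ½[√1.6893 − 1] = 0.1499.
y₁ = 0.1499 × 1.644 = 0.2464 m.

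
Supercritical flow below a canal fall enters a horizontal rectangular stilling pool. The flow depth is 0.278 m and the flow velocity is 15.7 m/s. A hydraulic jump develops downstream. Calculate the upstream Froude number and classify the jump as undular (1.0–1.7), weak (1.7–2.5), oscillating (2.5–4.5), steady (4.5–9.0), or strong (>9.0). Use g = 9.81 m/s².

Fr₁ = 9.51; strong jump

Fr₁ = V₁/√(g·y₁) = 15.7/√(9.81×0.278) = 9.51.
Fr₁ = 9.51 lies in the strong range.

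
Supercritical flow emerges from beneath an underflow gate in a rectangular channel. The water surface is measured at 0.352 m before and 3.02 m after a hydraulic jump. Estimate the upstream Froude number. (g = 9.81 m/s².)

Fr₁ = 6.41

For a rectangular channel the momentum equation gives q² = ½·g·y₁·y₂·(y₁ + y₂) = ½×9.81×0.352×3.02×3.37 = 17.6.
q = √17.6 = 4.19 m²/s.
V₁ = q/y₁ = 11.9 m/s; Fr₁ = V₁/√(g·y₁) = 6.41.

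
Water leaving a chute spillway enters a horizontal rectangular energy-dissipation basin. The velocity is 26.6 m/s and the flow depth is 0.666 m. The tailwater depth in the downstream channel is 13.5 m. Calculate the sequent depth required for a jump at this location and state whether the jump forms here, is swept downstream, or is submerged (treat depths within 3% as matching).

y₂ = 9.47 m; the jump is submerged

Fr₁ = V₁/√(g·y₁) = 26.6/√(9.81×0.666) = 10.4.
From the momentum equation for a rectangular channel, y₂/y₁ = ½[√(1 + 8Fr₁²) − 1] = ½[√867.4 − 1] = 14.2.
y₂ = 14.2 × 0.666 = 9.47 m.
Tailwater y_tw = 13.5 m: y_tw > y₂, so the jump is submerged.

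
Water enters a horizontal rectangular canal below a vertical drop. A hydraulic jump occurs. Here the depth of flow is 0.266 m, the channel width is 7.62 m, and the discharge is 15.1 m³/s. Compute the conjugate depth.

y₂ = 1.61 m

q = Q/b = 15.1/7.62 = 1.98 m²/s; V₁ = q/y₁ = 7.45 m/s. Fr₁ = V₁/√(g·y₁) = 4.61.
By Bélanger, y₂/y₁ = ½[√(1 + 8Fr₁²) − 1] = ½[√171.1 − 1] = 6.04.
y₂ = 6.04 × 0.266 = 1.61 m.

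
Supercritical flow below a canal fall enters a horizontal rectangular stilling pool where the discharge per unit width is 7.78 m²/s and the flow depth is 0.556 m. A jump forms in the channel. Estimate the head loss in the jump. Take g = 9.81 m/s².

V₁ = q/y₁ = 7.78/0.556 = 14.0 m/s. Fr₁ = V₁/√(g·y₁) = 14.0/√(9.81×0.556) = 5.99.
Conjugate-depth relation: y₂/y₁ = ½[√(1 + 8Fr₁²) − 1] = ½[√288.2 − 1] = 7.99.
y₂ = 7.99 × 0.556 = 4.44 m.
V₂ = q/y₂ = 7.78/4.44 = 1.75 m/s. E₁ = y₁ + V₁²/2g = 10.5 m; E₂ = y₂ + V₂²/2g = 4.60 m. ΔE = E₁ − E₂ = 5.94 m.

ΔE = 5.94 m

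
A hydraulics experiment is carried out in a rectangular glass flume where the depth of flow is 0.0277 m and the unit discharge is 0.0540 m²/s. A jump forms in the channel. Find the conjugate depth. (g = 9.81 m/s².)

V₁ = q/y₁ = 0.0540/0.0277 = 1.95 m/s. Fr₁ = V₁/√(g·y₁) = 1.95/√(9.81×0.0277) = 3.74.
Sequent-depth ratio: y₂/y₁ = ½[√(1 + 8Fr₁²) − 1] = ½[√112.9 − 1] = 4.81.
y₂ = 4.81 × 0.0277 = 0.133 m.

y₂ = 0.133 m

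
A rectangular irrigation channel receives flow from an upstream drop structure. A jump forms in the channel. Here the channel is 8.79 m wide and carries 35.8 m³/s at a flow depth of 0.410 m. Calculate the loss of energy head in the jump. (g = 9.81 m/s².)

q = Q/b = 35.8/8.79 = 4.07 m²/s; V₁ = q/y₁ = 9.93 m/s. Fr₁ = V₁/√(g·y₁) = 4.95.
Conjugate-depth relation: y₂/y₁ = ½[√(1 + 8Fr₁²) − 1] = ½[√197.3 − 1] = 6.52.
y₂ = 6.52 × 0.410 = 2.67 m.
Head loss: ΔE = (y₂ − y₁)³/(4y₁y₂) = (2.67 − 0.410)³/(4×0.410×2.67) = 11.6/4.39 = 2.65 m.

ΔE = 2.65 m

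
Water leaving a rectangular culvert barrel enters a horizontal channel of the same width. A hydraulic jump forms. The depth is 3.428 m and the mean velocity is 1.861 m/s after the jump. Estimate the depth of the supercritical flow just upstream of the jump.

y₁ = 0.6008 m

Fr₂ = V₂/√(g·y₂) = 1.861/√(9.81×3.428) = 0.3209.
The Bélanger relation is symmetric: y₁/y₂ = ½[√(1 + 8Fr₂²) − 1] = ½[√1.8239 − 1] = 0.1753.
y₁ = 0.1753 × 3.428 = 0.6008 m.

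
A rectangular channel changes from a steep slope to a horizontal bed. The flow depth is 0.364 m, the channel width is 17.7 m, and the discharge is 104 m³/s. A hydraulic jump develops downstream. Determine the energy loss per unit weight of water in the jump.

q = Q/b = 104/17.7 = 5.88 m²/s; V₁ = q/y₁ = 16.1 m/s. Fr₁ = V₁/√(g·y₁) = 8.54.
Bélanger equation: y₂/y₁ = ½[√(1 + 8Fr₁²) − 1] = ½[√584.8 − 1] = 11.6.
y₂ = 11.6 × 0.364 = 4.22 m.
Head loss: ΔE = (y₂ − y₁)³/(4y₁y₂) = (4.22 − 0.364)³/(4×0.364×4.22) = 57.3/6.14 = 9.33 m.

ΔE = 9.33 m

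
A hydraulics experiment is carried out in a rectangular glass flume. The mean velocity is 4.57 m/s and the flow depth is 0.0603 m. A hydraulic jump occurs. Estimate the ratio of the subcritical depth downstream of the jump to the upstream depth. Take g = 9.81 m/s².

Fr₁ = V₁/√(g·y₁) = 4.57/√(9.81×0.0603) = 5.94.
Sequent-depth ratio: y₂/y₁ = ½[√(1 + 8Fr₁²) − 1] = ½[√283.4 − 1] = 7.92.

y₂/y₁ = 7.92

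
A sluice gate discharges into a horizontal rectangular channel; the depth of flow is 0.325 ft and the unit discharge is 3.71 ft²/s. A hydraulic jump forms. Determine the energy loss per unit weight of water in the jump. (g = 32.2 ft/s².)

V₁ = q/y₁ = 3.71/0.325 = 11.4 ft/s. Fr₁ = V₁/√(g·y₁) = 11.4/√(32.2×0.325) = 3.53.
By Bélanger, y₂/y₁ = ½[√(1 + 8Fr₁²) − 1] = ½[√100.6 − 1] = 4.52.
y₂ = 4.52 × 0.325 = 1.47 ft.
V₂ = q/y₂ = 3.71/1.47 = 2.53 ft/s. E₁ = y₁ + V₁²/2g = 2.35 ft; E₂ = y₂ + V₂²/2g = 1.57 ft. ΔE = E₁ − E₂ = 0.782 ft.

ΔE = 0.782 ft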